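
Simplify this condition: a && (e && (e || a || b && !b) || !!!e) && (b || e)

a && (b || e)

a && (e && (e || a || b && !b) || !!!e) && (b || e)
= a && (e && (e || a) || !!!e) && (b || e)
= a && (e && (e || a) || !e) && (b || e)
= a && (e || !e) && (b || e)
= a && (b || e)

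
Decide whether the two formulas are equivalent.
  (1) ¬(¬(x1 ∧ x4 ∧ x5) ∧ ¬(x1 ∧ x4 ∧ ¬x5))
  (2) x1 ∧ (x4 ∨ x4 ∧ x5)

E1: ¬(¬(x1 ∧ x4 ∧ x5) ∧ ¬(x1 ∧ x4 ∧ ¬x5))
    = x1 ∧ x4 ∧ x5 ∨ x1 ∧ x4 ∧ ¬x5   — De Morgan
    = x1 ∧ x4   — distribution
E2: x1 ∧ (x4 ∨ x4 ∧ x5)
    = x1 ∧ x4   — absorption
Both reduce to x1 ∧ x4, so they are equivalent.

Yes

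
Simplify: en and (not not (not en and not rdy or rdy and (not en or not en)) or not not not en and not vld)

False

en and (not not (not en and not rdy or rdy and (not en or not en)) or not not not en and not vld)
= en and (not not (not en and not rdy or rdy and not en) or not not not en and not vld)   [idempotence]
= en and (not not not en or not not not en and not vld)   [distribution]
= en and not not not en   [absorption]
= en and not en   [double negation]
= False   [complement]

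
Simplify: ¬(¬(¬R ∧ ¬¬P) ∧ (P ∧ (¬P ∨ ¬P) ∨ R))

¬(¬(¬R ∧ ¬¬P) ∧ (P ∧ (¬P ∨ ¬P) ∨ R))
= ¬((R ∨ ¬P) ∧ (P ∧ (¬P ∨ ¬P) ∨ R))   — De Morgan
= ¬((R ∨ ¬P) ∧ (P ∧ ¬P ∨ R))   — idempotence
= ¬((R ∨ ¬P) ∧ R)   — complement / identity
= ¬R   — absorption

¬R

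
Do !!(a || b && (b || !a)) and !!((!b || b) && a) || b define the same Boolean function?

Yes

E1: !!(a || b && (b || !a))
    = !!(a || b)
    = a || b
E2: !!((!b || b) && a) || b
    = !!a || b
    = a || b
Both reduce to a || b, so they are equivalent.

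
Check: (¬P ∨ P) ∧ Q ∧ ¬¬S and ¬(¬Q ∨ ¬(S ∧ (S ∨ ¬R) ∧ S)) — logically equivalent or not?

E1: (¬P ∨ P) ∧ Q ∧ ¬¬S
    = (¬P ∨ P) ∧ Q ∧ S   [double negation]
    = Q ∧ S   [complement / identity]
E2: ¬(¬Q ∨ ¬(S ∧ (S ∨ ¬R) ∧ S))
    = ¬(¬Q ∨ ¬(S ∧ S))   [absorption]
    = ¬(¬Q ∨ ¬S)   [idempotence]
    = Q ∧ S   [De Morgan]
Both reduce to Q ∧ S, so they are equivalent.

Yes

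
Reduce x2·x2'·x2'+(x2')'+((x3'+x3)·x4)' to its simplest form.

x2·x2'·x2'+(x2')'+((x3'+x3)·x4)'
= x2·x2'·x2'+x2+((x3'+x3)·x4)'   (double negation)
= x2·x2'+x2+((x3'+x3)·x4)'   (idempotence)
= x2·x2'+x2+x4'   (complement / identity)
= x2+x4'   (complement / identity)

x2+x4'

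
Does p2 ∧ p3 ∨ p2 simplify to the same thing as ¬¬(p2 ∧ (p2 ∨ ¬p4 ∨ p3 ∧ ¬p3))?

E1: p2 ∧ p3 ∨ p2
    = p2   — absorption
E2: ¬¬(p2 ∧ (p2 ∨ ¬p4 ∨ p3 ∧ ¬p3))
    = p2 ∧ (p2 ∨ ¬p4 ∨ p3 ∧ ¬p3)   — double negation
    = p2 ∧ (p2 ∨ ¬p4)   — complement / identity
    = p2   — absorption
Both reduce to p2, so they are equivalent.

Yes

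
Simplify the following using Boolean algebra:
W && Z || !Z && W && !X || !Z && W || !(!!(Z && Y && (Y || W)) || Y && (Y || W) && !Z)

W && Z || !Z && W && !X || !Z && W || !(!!(Z && Y && (Y || W)) || Y && (Y || W) && !Z)
= W && Z || !Z && W && !X || !Z && W || !(Z && Y && (Y || W) || Y && (Y || W) && !Z)
= W && Z || !Z && W || !(Z && Y && (Y || W) || Y && (Y || W) && !Z)
= W && Z || !Z && W || !(Y && (Y || W))
= W || !(Y && (Y || W))
= W || !Y

W || !Y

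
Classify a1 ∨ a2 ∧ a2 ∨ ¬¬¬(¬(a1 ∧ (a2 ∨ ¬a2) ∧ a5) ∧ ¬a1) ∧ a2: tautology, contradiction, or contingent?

a1 ∨ a2 ∧ a2 ∨ ¬¬¬(¬(a1 ∧ (a2 ∨ ¬a2) ∧ a5) ∧ ¬a1) ∧ a2
= a1 ∨ a2 ∧ (a2 ∨ ¬¬¬(¬(a1 ∧ (a2 ∨ ¬a2) ∧ a5) ∧ ¬a1))   [distribution]
= a1 ∨ a2 ∧ (a2 ∨ ¬¬¬(¬(a1 ∧ a5) ∧ ¬a1))   [complement / identity]
= a1 ∨ a2 ∧ (a2 ∨ ¬(¬(a1 ∧ a5) ∧ ¬a1))   [double negation]
= a1 ∨ a2 ∧ (a2 ∨ a1 ∧ a5 ∨ a1)   [De Morgan]
= a1 ∨ a2 ∧ (a2 ∨ a1)   [absorption]
= a1 ∨ a2   [absorption]
This depends on a1, a2, so it is not a constant.

contingent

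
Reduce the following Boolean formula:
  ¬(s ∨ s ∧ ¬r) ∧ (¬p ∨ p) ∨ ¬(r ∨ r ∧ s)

¬s ∨ ¬r

¬(s ∨ s ∧ ¬r) ∧ (¬p ∨ p) ∨ ¬(r ∨ r ∧ s)
= ¬(s ∨ s ∧ ¬r) ∧ (¬p ∨ p) ∨ ¬r
= ¬s ∧ (¬p ∨ p) ∨ ¬r
= ¬s ∨ ¬r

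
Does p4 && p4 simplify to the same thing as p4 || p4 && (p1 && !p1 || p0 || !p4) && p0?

E1: p4 && p4
    = p4   [idempotence]
E2: p4 || p4 && (p1 && !p1 || p0 || !p4) && p0
    = p4 || p4 && (p0 || !p4) && p0   [complement / identity]
    = p4 || p4 && p0   [absorption]
    = p4   [absorption]
Both reduce to p4, so they are equivalent.

Yes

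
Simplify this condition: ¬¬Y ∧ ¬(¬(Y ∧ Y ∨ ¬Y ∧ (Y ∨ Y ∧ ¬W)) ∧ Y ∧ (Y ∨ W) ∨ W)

Y ∧ ¬W

¬¬Y ∧ ¬(¬(Y ∧ Y ∨ ¬Y ∧ (Y ∨ Y ∧ ¬W)) ∧ Y ∧ (Y ∨ W) ∨ W)
= ¬¬Y ∧ ¬(¬(Y ∧ Y ∨ ¬Y ∧ (Y ∨ Y ∧ ¬W)) ∧ Y ∨ W)   (absorption)
= Y ∧ ¬(¬(Y ∧ Y ∨ ¬Y ∧ (Y ∨ Y ∧ ¬W)) ∧ Y ∨ W)   (double negation)
= Y ∧ ¬(¬(Y ∧ Y ∨ ¬Y ∧ Y) ∧ Y ∨ W)   (absorption)
= Y ∧ ¬(¬Y ∧ Y ∨ W)   (distribution)
= Y ∧ ¬W   (complement / identity)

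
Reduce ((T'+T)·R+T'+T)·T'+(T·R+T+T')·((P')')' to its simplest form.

((T'+T)·R+T'+T)·T'+(T·R+T+T')·((P')')'
= ((T'+T)·R+T'+T)·T'+(T·R+T+T')·P'
= (T'+T)·T'+(T·R+T+T')·P'
= T'+(T·R+T+T')·P'
= T'+(T+T')·P'
= T'+P'

T'+P'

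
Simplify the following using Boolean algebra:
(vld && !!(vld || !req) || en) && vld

vld

(vld && !!(vld || !req) || en) && vld
= (vld && (vld || !req) || en) && vld   [double negation]
= (vld || en) && vld   [absorption]
= vld   [absorption]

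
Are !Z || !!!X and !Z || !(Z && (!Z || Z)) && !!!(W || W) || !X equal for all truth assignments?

Yes

E1: !Z || !!!X
    = !Z || !X
E2: !Z || !(Z && (!Z || Z)) && !!!(W || W) || !X
    = !Z || !(Z && (!Z || Z)) && !!!W || !X
    = !Z || !Z && !!!W || !X
    = !Z || !Z && !W || !X
    = !Z || !X
Both reduce to !Z || !X, so they are equivalent.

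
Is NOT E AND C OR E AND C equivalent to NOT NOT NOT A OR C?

E1: NOT E AND C OR E AND C
    = C   — distribution
E2: NOT NOT NOT A OR C
    = NOT A OR C   — double negation
These differ: at A=0, C=0, E=0, E1 = 0 but E2 = 1.

No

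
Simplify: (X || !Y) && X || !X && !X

(X || !Y) && X || !X && !X
= (X || !Y) && X || !X   [idempotence]
= X || !X   [absorption]
= true   [complement]

true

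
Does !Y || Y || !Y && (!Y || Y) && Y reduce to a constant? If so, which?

!Y || Y || !Y && (!Y || Y) && Y
= !Y || Y || !Y && Y
= !Y || Y
= true

yes, True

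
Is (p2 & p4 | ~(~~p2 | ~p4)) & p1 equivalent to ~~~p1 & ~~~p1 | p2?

E1: (p2 & p4 | ~(~~p2 | ~p4)) & p1
    = (p2 & p4 | ~p2 & p4) & p1   (De Morgan)
    = p4 & p1   (distribution)
E2: ~~~p1 & ~~~p1 | p2
    = ~~~p1 | p2   (idempotence)
    = ~p1 | p2   (double negation)
These differ: at p1=0, p2=1, p4=0, E1 = 0 but E2 = 1.

No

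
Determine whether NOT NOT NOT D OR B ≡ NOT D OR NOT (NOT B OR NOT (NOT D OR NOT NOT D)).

Yes

E1: NOT NOT NOT D OR B
    = NOT D OR B   (double negation)
E2: NOT D OR NOT (NOT B OR NOT (NOT D OR NOT NOT D))
    = NOT D OR NOT (NOT B OR NOT (NOT D OR D))   (double negation)
    = NOT D OR B AND (NOT D OR D)   (De Morgan)
    = NOT D OR B   (complement / identity)
Both reduce to NOT D OR B, so they are equivalent.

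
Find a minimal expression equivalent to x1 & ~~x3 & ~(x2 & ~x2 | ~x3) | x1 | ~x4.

x1 | ~x4

x1 & ~~x3 & ~(x2 & ~x2 | ~x3) | x1 | ~x4
= x1 & ~~x3 & ~~x3 | x1 | ~x4
= x1 & ~~x3 | x1 | ~x4
= x1 & x3 | x1 | ~x4
= x1 | ~x4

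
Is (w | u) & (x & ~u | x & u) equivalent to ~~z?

No

E1: (w | u) & (x & ~u | x & u)
    = (w | u) & x
E2: ~~z
    = z
These differ: at u=0, w=0, x=0, z=1, E1 = 0 but E2 = 1.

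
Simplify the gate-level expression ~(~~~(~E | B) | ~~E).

~(~~~(~E | B) | ~~E)
= ~(~(~E | B) | ~~E)   [double negation]
= (~E | B) & ~E   [De Morgan]
= ~E   [absorption]

~E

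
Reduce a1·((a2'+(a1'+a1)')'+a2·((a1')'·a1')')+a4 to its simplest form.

a1·((a2'+(a1'+a1)')'+a2·((a1')'·a1')')+a4
= a1·((a2'+(a1'+a1)')'+a2·(a1'+a1))+a4   (De Morgan)
= a1·(a2·(a1'+a1)+a2·(a1'+a1))+a4   (De Morgan)
= a1·a2·(a1'+a1)+a4   (idempotence)
= a1·a2+a4   (complement / identity)

a1·a2+a4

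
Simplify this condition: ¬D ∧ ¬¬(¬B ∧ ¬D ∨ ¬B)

¬D ∧ ¬¬(¬B ∧ ¬D ∨ ¬B)
= ¬D ∧ ¬¬¬B   (absorption)
= ¬D ∧ ¬B   (double negation)

¬D ∧ ¬B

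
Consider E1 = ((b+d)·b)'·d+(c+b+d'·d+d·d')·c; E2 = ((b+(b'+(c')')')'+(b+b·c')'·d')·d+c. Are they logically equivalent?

E1: ((b+d)·b)'·d+(c+b+d'·d+d·d')·c
    = ((b+d)·b)'·d+(c+b+d'·d)·c   — complement / identity
    = ((b+d)·b)'·d+(c+b)·c   — complement / identity
    = ((b+d)·b)'·d+c   — absorption
    = b'·d+c   — absorption
E2: ((b+(b'+(c')')')'+(b+b·c')'·d')·d+c
    = ((b+b·c')'+(b+b·c')'·d')·d+c   — De Morgan
    = (b+b·c')'·d+c   — absorption
    = b'·d+c   — absorption
Both reduce to b'·d+c, so they are equivalent.

Yes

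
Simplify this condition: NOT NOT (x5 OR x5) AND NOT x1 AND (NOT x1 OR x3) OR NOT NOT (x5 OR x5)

NOT NOT (x5 OR x5) AND NOT x1 AND (NOT x1 OR x3) OR NOT NOT (x5 OR x5)
= NOT NOT (x5 OR x5) AND NOT x1 OR NOT NOT (x5 OR x5)
= NOT NOT (x5 OR x5)
= NOT NOT x5
= x5

x5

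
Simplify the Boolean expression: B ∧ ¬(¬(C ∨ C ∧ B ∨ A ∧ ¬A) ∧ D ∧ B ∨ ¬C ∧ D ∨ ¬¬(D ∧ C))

B ∧ ¬D

B ∧ ¬(¬(C ∨ C ∧ B ∨ A ∧ ¬A) ∧ D ∧ B ∨ ¬C ∧ D ∨ ¬¬(D ∧ C))
= B ∧ ¬(¬(C ∨ A ∧ ¬A) ∧ D ∧ B ∨ ¬C ∧ D ∨ ¬¬(D ∧ C))   — absorption
= B ∧ ¬(¬(C ∨ A ∧ ¬A) ∧ D ∧ B ∨ ¬C ∧ D ∨ D ∧ C)   — double negation
= B ∧ ¬(¬C ∧ D ∧ B ∨ ¬C ∧ D ∨ D ∧ C)   — complement / identity
= B ∧ ¬(¬C ∧ D ∨ D ∧ C)   — absorption
= B ∧ ¬D   — distribution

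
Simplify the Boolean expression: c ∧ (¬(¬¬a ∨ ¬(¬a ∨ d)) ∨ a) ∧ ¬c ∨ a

c ∧ (¬(¬¬a ∨ ¬(¬a ∨ d)) ∨ a) ∧ ¬c ∨ a
= c ∧ (¬a ∧ (¬a ∨ d) ∨ a) ∧ ¬c ∨ a   [De Morgan]
= c ∧ (¬a ∨ a) ∧ ¬c ∨ a   [absorption]
= c ∧ ¬c ∨ a   [complement / identity]
= a   [complement / identity]

a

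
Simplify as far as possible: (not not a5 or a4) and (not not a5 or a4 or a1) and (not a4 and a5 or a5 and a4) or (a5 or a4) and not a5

a5 or a4

(not not a5 or a4) and (not not a5 or a4 or a1) and (not a4 and a5 or a5 and a4) or (a5 or a4) and not a5
= (not not a5 or a4) and (not not a5 or a4 or a1) and a5 or (a5 or a4) and not a5   [distribution]
= (not not a5 or a4) and a5 or (a5 or a4) and not a5   [absorption]
= (a5 or a4) and a5 or (a5 or a4) and not a5   [double negation]
= a5 or a4   [distribution]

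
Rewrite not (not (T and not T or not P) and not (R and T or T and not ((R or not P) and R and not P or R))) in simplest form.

not (not (T and not T or not P) and not (R and T or T and not ((R or not P) and R and not P or R)))
= T and not T or not P or R and T or T and not ((R or not P) and R and not P or R)   [De Morgan]
= T and not T or not P or R and T or T and not (R and not P or R)   [absorption]
= not P or R and T or T and not (R and not P or R)   [complement / identity]
= not P or R and T or T and not R   [absorption]
= not P or T   [distribution]

not P or T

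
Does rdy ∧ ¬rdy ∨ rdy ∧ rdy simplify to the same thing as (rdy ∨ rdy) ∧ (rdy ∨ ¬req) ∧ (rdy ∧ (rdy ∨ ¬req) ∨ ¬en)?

E1: rdy ∧ ¬rdy ∨ rdy ∧ rdy
    = rdy   — distribution
E2: (rdy ∨ rdy) ∧ (rdy ∨ ¬req) ∧ (rdy ∧ (rdy ∨ ¬req) ∨ ¬en)
    = rdy ∧ (rdy ∨ ¬req) ∧ (rdy ∧ (rdy ∨ ¬req) ∨ ¬en)   — idempotence
    = rdy ∧ (rdy ∨ ¬req)   — absorption
    = rdy   — absorption
Both reduce to rdy, so they are equivalent.

Yes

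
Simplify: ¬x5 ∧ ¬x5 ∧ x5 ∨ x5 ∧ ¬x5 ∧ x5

False

¬x5 ∧ ¬x5 ∧ x5 ∨ x5 ∧ ¬x5 ∧ x5
= ¬x5 ∧ x5
= False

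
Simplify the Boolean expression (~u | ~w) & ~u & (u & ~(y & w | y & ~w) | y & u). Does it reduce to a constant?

(~u | ~w) & ~u & (u & ~(y & w | y & ~w) | y & u)
= (~u | ~w) & ~u & (u & ~y | y & u)
= ~u & (u & ~y | y & u)
= ~u & u
= 0

0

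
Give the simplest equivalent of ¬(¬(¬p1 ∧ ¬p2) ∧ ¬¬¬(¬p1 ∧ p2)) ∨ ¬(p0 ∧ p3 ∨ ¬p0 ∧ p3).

¬(¬(¬p1 ∧ ¬p2) ∧ ¬¬¬(¬p1 ∧ p2)) ∨ ¬(p0 ∧ p3 ∨ ¬p0 ∧ p3)
= ¬(¬(¬p1 ∧ ¬p2) ∧ ¬(¬p1 ∧ p2)) ∨ ¬(p0 ∧ p3 ∨ ¬p0 ∧ p3)   (double negation)
= ¬(¬(¬p1 ∧ ¬p2) ∧ ¬(¬p1 ∧ p2)) ∨ ¬p3   (distribution)
= ¬p1 ∧ ¬p2 ∨ ¬p1 ∧ p2 ∨ ¬p3   (De Morgan)
= ¬p1 ∨ ¬p3   (distribution)

¬p1 ∨ ¬p3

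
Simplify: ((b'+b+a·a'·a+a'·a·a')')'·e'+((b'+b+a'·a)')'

1

((b'+b+a·a'·a+a'·a·a')')'·e'+((b'+b+a'·a)')'
= ((b'+b+a'·a)')'·e'+((b'+b+a'·a)')'   [distribution]
= ((b'+b+a'·a)')'   [absorption]
= ((b'+b)')'   [complement / identity]
= b'+b   [double negation]
= 1   [complement]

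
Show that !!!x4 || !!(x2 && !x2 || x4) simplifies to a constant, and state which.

!!!x4 || !!(x2 && !x2 || x4)
= !!!x4 || !!x4   (complement / identity)
= !x4 || !!x4   (double negation)
= !x4 || x4   (double negation)
= true   (complement)

true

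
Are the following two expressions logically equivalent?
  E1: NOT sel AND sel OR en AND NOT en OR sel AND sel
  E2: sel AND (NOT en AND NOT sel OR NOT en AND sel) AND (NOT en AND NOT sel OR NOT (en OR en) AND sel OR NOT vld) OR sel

Yes

E1: NOT sel AND sel OR en AND NOT en OR sel AND sel
    = NOT sel AND sel OR sel AND sel   (complement / identity)
    = sel   (distribution)
E2: sel AND (NOT en AND NOT sel OR NOT en AND sel) AND (NOT en AND NOT sel OR NOT (en OR en) AND sel OR NOT vld) OR sel
    = sel AND (NOT en AND NOT sel OR NOT en AND sel) AND (NOT en AND NOT sel OR NOT en AND sel OR NOT vld) OR sel   (idempotence)
    = sel AND (NOT en AND NOT sel OR NOT en AND sel) OR sel   (absorption)
    = sel AND NOT en OR sel   (distribution)
    = sel   (absorption)
Both reduce to sel, so they are equivalent.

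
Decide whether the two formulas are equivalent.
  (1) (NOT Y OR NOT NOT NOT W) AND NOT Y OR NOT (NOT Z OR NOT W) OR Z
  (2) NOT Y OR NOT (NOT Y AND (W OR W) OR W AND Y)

E1: (NOT Y OR NOT NOT NOT W) AND NOT Y OR NOT (NOT Z OR NOT W) OR Z
    = (NOT Y OR NOT NOT NOT W) AND NOT Y OR Z AND W OR Z   (De Morgan)
    = (NOT Y OR NOT W) AND NOT Y OR Z AND W OR Z   (double negation)
    = NOT Y OR Z AND W OR Z   (absorption)
    = NOT Y OR Z   (absorption)
E2: NOT Y OR NOT (NOT Y AND (W OR W) OR W AND Y)
    = NOT Y OR NOT (NOT Y AND W OR W AND Y)   (idempotence)
    = NOT Y OR NOT W   (distribution)
These differ: at W=0, Y=1, Z=0, E1 = 0 but E2 = 1.

No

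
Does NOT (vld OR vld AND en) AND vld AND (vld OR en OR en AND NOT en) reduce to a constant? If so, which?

yes, False

NOT (vld OR vld AND en) AND vld AND (vld OR en OR en AND NOT en)
= NOT (vld OR vld AND en) AND vld AND (vld OR en)   — complement / identity
= NOT vld AND vld AND (vld OR en)   — absorption
= NOT vld AND vld   — absorption
= FALSE   — complement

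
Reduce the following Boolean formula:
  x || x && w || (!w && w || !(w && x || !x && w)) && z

x || x && w || (!w && w || !(w && x || !x && w)) && z
= x || x && w || !(w && x || !x && w) && z
= x || x && w || !w && z
= x || !w && z

x || !w && z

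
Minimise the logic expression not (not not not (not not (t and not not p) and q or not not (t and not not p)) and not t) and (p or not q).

not (not not not (not not (t and not not p) and q or not not (t and not not p)) and not t) and (p or not q)
= not (not not not not not (t and not not p) and not t) and (p or not q)   (absorption)
= not (not not not (t and not not p) and not t) and (p or not q)   (double negation)
= not (not not not (t and p) and not t) and (p or not q)   (double negation)
= (not not (t and p) or t) and (p or not q)   (De Morgan)
= (t and p or t) and (p or not q)   (double negation)
= t and (p or not q)   (absorption)

t and (p or not q)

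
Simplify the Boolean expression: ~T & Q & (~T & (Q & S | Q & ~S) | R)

~T & Q

~T & Q & (~T & (Q & S | Q & ~S) | R)
= ~T & Q & (~T & Q | R)   — distribution
= ~T & Q   — absorption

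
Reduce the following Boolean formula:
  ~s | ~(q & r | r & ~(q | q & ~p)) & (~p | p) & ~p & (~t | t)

~s | ~r & ~p

~s | ~(q & r | r & ~(q | q & ~p)) & (~p | p) & ~p & (~t | t)
= ~s | ~(q & r | r & ~(q | q & ~p)) & ~p & (~t | t)   — complement / identity
= ~s | ~(q & r | r & ~(q | q & ~p)) & ~p   — complement / identity
= ~s | ~(q & r | r & ~q) & ~p   — absorption
= ~s | ~r & ~p   — distribution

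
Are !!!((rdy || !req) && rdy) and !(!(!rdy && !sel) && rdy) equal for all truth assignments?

E1: !!!((rdy || !req) && rdy)
    = !((rdy || !req) && rdy)   (double negation)
    = !rdy   (absorption)
E2: !(!(!rdy && !sel) && rdy)
    = !((rdy || sel) && rdy)   (De Morgan)
    = !rdy   (absorption)
Both reduce to !rdy, so they are equivalent.

Yes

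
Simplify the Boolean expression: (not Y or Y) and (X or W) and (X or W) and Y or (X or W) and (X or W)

X or W

(not Y or Y) and (X or W) and (X or W) and Y or (X or W) and (X or W)
= (X or W) and (X or W) and Y or (X or W) and (X or W)
= (X or W) and (X or W)
= X or W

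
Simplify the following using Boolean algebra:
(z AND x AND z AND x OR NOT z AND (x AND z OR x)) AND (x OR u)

(z AND x AND z AND x OR NOT z AND (x AND z OR x)) AND (x OR u)
= (z AND x OR NOT z AND (x AND z OR x)) AND (x OR u)   (idempotence)
= (z AND x OR NOT z AND x) AND (x OR u)   (absorption)
= x AND (x OR u)   (distribution)
= x   (absorption)

x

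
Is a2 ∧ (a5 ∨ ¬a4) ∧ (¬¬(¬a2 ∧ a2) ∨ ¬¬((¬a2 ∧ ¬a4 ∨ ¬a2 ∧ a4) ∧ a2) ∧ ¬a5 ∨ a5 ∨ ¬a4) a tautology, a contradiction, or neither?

a2 ∧ (a5 ∨ ¬a4) ∧ (¬¬(¬a2 ∧ a2) ∨ ¬¬((¬a2 ∧ ¬a4 ∨ ¬a2 ∧ a4) ∧ a2) ∧ ¬a5 ∨ a5 ∨ ¬a4)
= a2 ∧ (a5 ∨ ¬a4) ∧ (¬¬(¬a2 ∧ a2) ∨ ¬¬(¬a2 ∧ a2) ∧ ¬a5 ∨ a5 ∨ ¬a4)   (distribution)
= a2 ∧ (a5 ∨ ¬a4) ∧ (¬¬(¬a2 ∧ a2) ∨ a5 ∨ ¬a4)   (absorption)
= a2 ∧ (a5 ∨ ¬a4) ∧ (¬a2 ∧ a2 ∨ a5 ∨ ¬a4)   (double negation)
= a2 ∧ (a5 ∨ ¬a4) ∧ (a5 ∨ ¬a4)   (complement / identity)
= a2 ∧ (a5 ∨ ¬a4)   (idempotence)
This depends on a2, a4, a5, so it is not a constant.

neither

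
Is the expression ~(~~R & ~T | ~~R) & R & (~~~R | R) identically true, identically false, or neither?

identically false

~(~~R & ~T | ~~R) & R & (~~~R | R)
= ~(~~R & ~T | ~~R) & R & (~R | R)   — double negation
= ~~~R & R & (~R | R)   — absorption
= ~R & R & (~R | R)   — double negation
= ~R & R   — complement / identity
= 0   — complement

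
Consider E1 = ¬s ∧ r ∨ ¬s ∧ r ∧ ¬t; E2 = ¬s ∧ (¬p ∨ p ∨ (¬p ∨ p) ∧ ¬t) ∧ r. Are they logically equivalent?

E1: ¬s ∧ r ∨ ¬s ∧ r ∧ ¬t
    = ¬s ∧ r   [absorption]
E2: ¬s ∧ (¬p ∨ p ∨ (¬p ∨ p) ∧ ¬t) ∧ r
    = ¬s ∧ (¬p ∨ p) ∧ r   [absorption]
    = ¬s ∧ r   [complement / identity]
Both reduce to ¬s ∧ r, so they are equivalent.

Yes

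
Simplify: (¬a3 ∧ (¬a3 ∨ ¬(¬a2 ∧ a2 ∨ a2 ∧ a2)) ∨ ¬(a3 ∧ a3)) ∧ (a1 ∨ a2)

¬a3 ∧ (a1 ∨ a2)

(¬a3 ∧ (¬a3 ∨ ¬(¬a2 ∧ a2 ∨ a2 ∧ a2)) ∨ ¬(a3 ∧ a3)) ∧ (a1 ∨ a2)
= (¬a3 ∧ (¬a3 ∨ ¬a2) ∨ ¬(a3 ∧ a3)) ∧ (a1 ∨ a2)
= (¬a3 ∨ ¬(a3 ∧ a3)) ∧ (a1 ∨ a2)
= (¬a3 ∨ ¬a3) ∧ (a1 ∨ a2)
= ¬a3 ∧ (a1 ∨ a2)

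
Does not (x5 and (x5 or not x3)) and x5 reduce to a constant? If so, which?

yes, False

not (x5 and (x5 or not x3)) and x5
= not x5 and x5   [absorption]
= False   [complement]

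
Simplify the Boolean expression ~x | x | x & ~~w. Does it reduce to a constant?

1

~x | x | x & ~~w
= ~x | x | x & w   (double negation)
= ~x | x   (absorption)
= 1   (complement)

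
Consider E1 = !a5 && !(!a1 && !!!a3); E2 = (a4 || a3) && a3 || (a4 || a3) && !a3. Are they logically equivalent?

No

E1: !a5 && !(!a1 && !!!a3)
    = !a5 && !(!a1 && !a3)
    = !a5 && (a1 || a3)
E2: (a4 || a3) && a3 || (a4 || a3) && !a3
    = a4 || a3
These differ: at a1=0, a3=0, a4=1, a5=1, E1 = 0 but E2 = 1.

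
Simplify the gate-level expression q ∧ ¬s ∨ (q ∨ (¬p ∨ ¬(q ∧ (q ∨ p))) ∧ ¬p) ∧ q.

q ∧ ¬s ∨ (q ∨ (¬p ∨ ¬(q ∧ (q ∨ p))) ∧ ¬p) ∧ q
= q ∧ ¬s ∨ (q ∨ (¬p ∨ ¬q) ∧ ¬p) ∧ q   — absorption
= q ∧ ¬s ∨ (q ∨ ¬p) ∧ q   — absorption
= q ∧ ¬s ∨ q   — absorption
= q   — absorption

q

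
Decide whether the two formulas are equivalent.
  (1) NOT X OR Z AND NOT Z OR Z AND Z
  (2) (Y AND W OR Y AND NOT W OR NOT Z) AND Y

No

E1: NOT X OR Z AND NOT Z OR Z AND Z
    = NOT X OR Z   [distribution]
E2: (Y AND W OR Y AND NOT W OR NOT Z) AND Y
    = (Y OR NOT Z) AND Y   [distribution]
    = Y   [absorption]
These differ: at W=0, X=0, Y=0, Z=0, E1 = 1 but E2 = 0.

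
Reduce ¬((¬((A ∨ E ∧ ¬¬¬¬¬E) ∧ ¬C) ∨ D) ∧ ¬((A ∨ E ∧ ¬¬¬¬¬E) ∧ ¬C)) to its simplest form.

A ∧ ¬C

¬((¬((A ∨ E ∧ ¬¬¬¬¬E) ∧ ¬C) ∨ D) ∧ ¬((A ∨ E ∧ ¬¬¬¬¬E) ∧ ¬C))
= ¬¬((A ∨ E ∧ ¬¬¬¬¬E) ∧ ¬C)
= ¬¬((A ∨ E ∧ ¬¬¬E) ∧ ¬C)
= ¬¬((A ∨ E ∧ ¬E) ∧ ¬C)
= (A ∨ E ∧ ¬E) ∧ ¬C
= A ∧ ¬C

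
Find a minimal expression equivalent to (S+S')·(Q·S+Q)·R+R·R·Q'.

R

(S+S')·(Q·S+Q)·R+R·R·Q'
= (S+S')·Q·R+R·R·Q'   [absorption]
= Q·R+R·R·Q'   [complement / identity]
= Q·R+R·Q'   [idempotence]
= R   [distribution]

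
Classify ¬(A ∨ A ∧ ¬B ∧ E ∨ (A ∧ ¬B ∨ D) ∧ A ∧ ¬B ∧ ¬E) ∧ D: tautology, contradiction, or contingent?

contingent

¬(A ∨ A ∧ ¬B ∧ E ∨ (A ∧ ¬B ∨ D) ∧ A ∧ ¬B ∧ ¬E) ∧ D
= ¬(A ∨ A ∧ ¬B ∧ E ∨ A ∧ ¬B ∧ ¬E) ∧ D
= ¬(A ∨ A ∧ ¬B) ∧ D
= ¬A ∧ D
This depends on A, D, so it is not a constant.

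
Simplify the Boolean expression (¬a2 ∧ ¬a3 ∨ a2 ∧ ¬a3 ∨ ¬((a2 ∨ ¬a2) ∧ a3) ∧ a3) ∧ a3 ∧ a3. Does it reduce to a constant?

False

(¬a2 ∧ ¬a3 ∨ a2 ∧ ¬a3 ∨ ¬((a2 ∨ ¬a2) ∧ a3) ∧ a3) ∧ a3 ∧ a3
= (¬a2 ∧ ¬a3 ∨ a2 ∧ ¬a3 ∨ ¬a3 ∧ a3) ∧ a3 ∧ a3   [complement / identity]
= (¬a2 ∧ ¬a3 ∨ a2 ∧ ¬a3) ∧ a3 ∧ a3   [complement / identity]
= ¬a3 ∧ a3 ∧ a3   [distribution]
= ¬a3 ∧ a3   [idempotence]
= False   [complement]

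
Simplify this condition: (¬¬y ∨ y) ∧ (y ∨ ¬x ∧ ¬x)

(¬¬y ∨ y) ∧ (y ∨ ¬x ∧ ¬x)
= ¬¬y ∧ ¬x ∧ ¬x ∨ y   — distribution
= ¬¬y ∧ ¬x ∨ y   — idempotence
= y ∧ ¬x ∨ y   — double negation
= y   — absorption

y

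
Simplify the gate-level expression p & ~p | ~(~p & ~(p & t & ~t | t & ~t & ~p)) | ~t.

p & ~p | ~(~p & ~(p & t & ~t | t & ~t & ~p)) | ~t
= p & ~p | ~(~p & ~(t & ~t & (p | ~p))) | ~t   (distribution)
= p & ~p | ~(~p & ~(t & ~t)) | ~t   (complement / identity)
= p & ~p | p | t & ~t | ~t   (De Morgan)
= p & ~p | p | ~t   (complement / identity)
= p | ~t   (complement / identity)

p | ~t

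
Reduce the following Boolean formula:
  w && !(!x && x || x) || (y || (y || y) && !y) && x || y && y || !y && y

w && !(!x && x || x) || (y || (y || y) && !y) && x || y && y || !y && y
= w && !(!x && x || x) || (y || (y || y) && !y) && x || y   (distribution)
= w && !(!x && x || x) || (y || y && !y) && x || y   (idempotence)
= w && !(!x && x || x) || y && x || y   (complement / identity)
= w && !x || y && x || y   (complement / identity)
= w && !x || y   (absorption)

w && !x || y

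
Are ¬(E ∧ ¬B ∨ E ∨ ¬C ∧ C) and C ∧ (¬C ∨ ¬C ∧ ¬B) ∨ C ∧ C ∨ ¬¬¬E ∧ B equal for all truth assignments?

No

E1: ¬(E ∧ ¬B ∨ E ∨ ¬C ∧ C)
    = ¬(E ∧ ¬B ∨ E)   [complement / identity]
    = ¬E   [absorption]
E2: C ∧ (¬C ∨ ¬C ∧ ¬B) ∨ C ∧ C ∨ ¬¬¬E ∧ B
    = C ∧ ¬C ∨ C ∧ C ∨ ¬¬¬E ∧ B   [absorption]
    = C ∨ ¬¬¬E ∧ B   [distribution]
    = C ∨ ¬E ∧ B   [double negation]
These differ: at B=0, C=1, E=1, E1 = 0 but E2 = 1.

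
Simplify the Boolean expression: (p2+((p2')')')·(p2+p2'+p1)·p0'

(p2+((p2')')')·(p2+p2'+p1)·p0'
= (p2+p2')·(p2+p2'+p1)·p0'   (double negation)
= (p2+p2')·p0'   (absorption)
= p0'   (complement / identity)

p0'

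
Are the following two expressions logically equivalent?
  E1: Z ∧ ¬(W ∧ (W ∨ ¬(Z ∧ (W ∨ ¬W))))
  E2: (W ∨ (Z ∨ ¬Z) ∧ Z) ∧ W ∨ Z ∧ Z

E1: Z ∧ ¬(W ∧ (W ∨ ¬(Z ∧ (W ∨ ¬W))))
    = Z ∧ ¬(W ∧ (W ∨ ¬Z))
    = Z ∧ ¬W
E2: (W ∨ (Z ∨ ¬Z) ∧ Z) ∧ W ∨ Z ∧ Z
    = (W ∨ Z) ∧ W ∨ Z ∧ Z
    = W ∨ Z ∧ Z
    = W ∨ Z
These differ: at W=1, Z=0, E1 = 0 but E2 = 1.

No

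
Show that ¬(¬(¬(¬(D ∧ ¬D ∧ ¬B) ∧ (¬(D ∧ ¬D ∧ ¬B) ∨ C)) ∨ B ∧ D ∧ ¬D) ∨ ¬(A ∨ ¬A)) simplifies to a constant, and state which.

¬(¬(¬(¬(D ∧ ¬D ∧ ¬B) ∧ (¬(D ∧ ¬D ∧ ¬B) ∨ C)) ∨ B ∧ D ∧ ¬D) ∨ ¬(A ∨ ¬A))
= ¬(¬(¬¬(D ∧ ¬D ∧ ¬B) ∨ B ∧ D ∧ ¬D) ∨ ¬(A ∨ ¬A))   (absorption)
= (¬¬(D ∧ ¬D ∧ ¬B) ∨ B ∧ D ∧ ¬D) ∧ (A ∨ ¬A)   (De Morgan)
= ¬¬(D ∧ ¬D ∧ ¬B) ∨ B ∧ D ∧ ¬D   (complement / identity)
= D ∧ ¬D ∧ ¬B ∨ B ∧ D ∧ ¬D   (double negation)
= D ∧ ¬D   (distribution)
= False   (complement)

False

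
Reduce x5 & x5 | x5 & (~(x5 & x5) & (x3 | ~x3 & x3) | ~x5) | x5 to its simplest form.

x5 & x5 | x5 & (~(x5 & x5) & (x3 | ~x3 & x3) | ~x5) | x5
= x5 & x5 | x5 & (~(x5 & x5) & x3 | ~x5) | x5   — complement / identity
= x5 & x5 | x5 & (~x5 & x3 | ~x5) | x5   — idempotence
= x5 & x5 | x5 & ~x5 | x5   — absorption
= x5 | x5   — distribution
= x5   — idempotence

x5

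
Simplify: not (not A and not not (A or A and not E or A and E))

not (not A and not not (A or A and not E or A and E))
= not (not A and not not (A or A and E))   (absorption)
= not (not A and not not A)   (absorption)
= A or not A   (De Morgan)
= True   (complement)

True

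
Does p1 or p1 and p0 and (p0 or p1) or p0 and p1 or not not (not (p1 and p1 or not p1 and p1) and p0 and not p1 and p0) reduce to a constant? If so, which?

no

p1 or p1 and p0 and (p0 or p1) or p0 and p1 or not not (not (p1 and p1 or not p1 and p1) and p0 and not p1 and p0)
= p1 or p1 and p0 and (p0 or p1) or p0 and p1 or not not (not p1 and p0 and not p1 and p0)   [distribution]
= p1 or p1 and p0 or p0 and p1 or not not (not p1 and p0 and not p1 and p0)   [absorption]
= p1 or p0 and p1 or not not (not p1 and p0 and not p1 and p0)   [absorption]
= p1 or p0 and p1 or not p1 and p0 and not p1 and p0   [double negation]
= p1 or p0 and p1 or not p1 and p0   [idempotence]
= p1 or p0   [distribution]
This depends on p0, p1, so it is not a constant.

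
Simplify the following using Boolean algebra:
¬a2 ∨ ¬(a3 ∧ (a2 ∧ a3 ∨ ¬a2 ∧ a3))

¬a2 ∨ ¬a3

¬a2 ∨ ¬(a3 ∧ (a2 ∧ a3 ∨ ¬a2 ∧ a3))
= ¬a2 ∨ ¬(a3 ∧ a3)
= ¬a2 ∨ ¬a3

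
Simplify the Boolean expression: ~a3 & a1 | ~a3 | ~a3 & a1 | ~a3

~a3 & a1 | ~a3 | ~a3 & a1 | ~a3
= ~a3 & a1 | ~a3   — idempotence
= ~a3   — absorption

~a3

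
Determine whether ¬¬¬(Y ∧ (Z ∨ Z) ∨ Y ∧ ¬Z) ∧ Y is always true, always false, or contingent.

always false

¬¬¬(Y ∧ (Z ∨ Z) ∨ Y ∧ ¬Z) ∧ Y
= ¬¬¬(Y ∧ Z ∨ Y ∧ ¬Z) ∧ Y   [idempotence]
= ¬¬¬Y ∧ Y   [distribution]
= ¬Y ∧ Y   [double negation]
= False   [complement]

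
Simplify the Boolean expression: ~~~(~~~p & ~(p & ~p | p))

p

~~~(~~~p & ~(p & ~p | p))
= ~~~(~~~p & ~p)   [complement / identity]
= ~(~~~p & ~p)   [double negation]
= ~(~p & ~p)   [double negation]
= p | p   [De Morgan]
= p   [idempotence]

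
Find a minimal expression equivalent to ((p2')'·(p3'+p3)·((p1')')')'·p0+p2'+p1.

p2'+p1

((p2')'·(p3'+p3)·((p1')')')'·p0+p2'+p1
= ((p2')'·(p3'+p3)·p1')'·p0+p2'+p1   — double negation
= ((p2')'·p1')'·p0+p2'+p1   — complement / identity
= (p2'+p1)·p0+p2'+p1   — De Morgan
= p2'+p1   — absorption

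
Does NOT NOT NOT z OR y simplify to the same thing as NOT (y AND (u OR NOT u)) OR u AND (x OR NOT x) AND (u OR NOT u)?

No

E1: NOT NOT NOT z OR y
    = NOT z OR y   (double negation)
E2: NOT (y AND (u OR NOT u)) OR u AND (x OR NOT x) AND (u OR NOT u)
    = NOT y OR u AND (x OR NOT x) AND (u OR NOT u)   (complement / identity)
    = NOT y OR u AND (x OR NOT x)   (complement / identity)
    = NOT y OR u   (complement / identity)
These differ: at u=0, x=0, y=0, z=1, E1 = 0 but E2 = 1.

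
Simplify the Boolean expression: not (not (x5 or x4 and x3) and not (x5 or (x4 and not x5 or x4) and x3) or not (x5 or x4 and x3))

not (not (x5 or x4 and x3) and not (x5 or (x4 and not x5 or x4) and x3) or not (x5 or x4 and x3))
= not (not (x5 or x4 and x3) and not (x5 or x4 and x3) or not (x5 or x4 and x3))   (absorption)
= not (not (x5 or x4 and x3) or not (x5 or x4 and x3))   (idempotence)
= (x5 or x4 and x3) and (x5 or x4 and x3)   (De Morgan)
= x5 or x4 and x3   (idempotence)

x5 or x4 and x3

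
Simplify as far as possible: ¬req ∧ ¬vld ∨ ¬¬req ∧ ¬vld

¬req ∧ ¬vld ∨ ¬¬req ∧ ¬vld
= ¬req ∧ ¬vld ∨ req ∧ ¬vld
= ¬vld

¬vld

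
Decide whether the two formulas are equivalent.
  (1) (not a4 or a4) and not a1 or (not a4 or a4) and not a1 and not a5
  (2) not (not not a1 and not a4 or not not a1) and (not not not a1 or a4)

Yes

E1: (not a4 or a4) and not a1 or (not a4 or a4) and not a1 and not a5
    = (not a4 or a4) and not a1   — absorption
    = not a1   — complement / identity
E2: not (not not a1 and not a4 or not not a1) and (not not not a1 or a4)
    = not not not a1 and (not not not a1 or a4)   — absorption
    = not not not a1   — absorption
    = not a1   — double negation
Both reduce to not a1, so they are equivalent.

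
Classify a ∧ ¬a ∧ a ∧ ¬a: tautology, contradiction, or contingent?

a ∧ ¬a ∧ a ∧ ¬a
= a ∧ ¬a   — idempotence
= False   — complement

contradiction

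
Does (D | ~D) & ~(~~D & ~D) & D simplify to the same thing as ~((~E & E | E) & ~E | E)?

E1: (D | ~D) & ~(~~D & ~D) & D
    = (D | ~D) & (~D | D) & D   [De Morgan]
    = (D | ~D) & D   [complement / identity]
    = D   [complement / identity]
E2: ~((~E & E | E) & ~E | E)
    = ~(E & ~E | E)   [complement / identity]
    = ~E   [complement / identity]
These differ: at D=0, E=0, E1 = 0 but E2 = 1.

No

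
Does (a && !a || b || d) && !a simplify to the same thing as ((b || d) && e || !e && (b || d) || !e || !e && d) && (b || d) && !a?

E1: (a && !a || b || d) && !a
    = (b || d) && !a
E2: ((b || d) && e || !e && (b || d) || !e || !e && d) && (b || d) && !a
    = (b || d || !e || !e && d) && (b || d) && !a
    = (b || d || !e) && (b || d) && !a
    = (b || d) && !a
Both reduce to (b || d) && !a, so they are equivalent.

Yes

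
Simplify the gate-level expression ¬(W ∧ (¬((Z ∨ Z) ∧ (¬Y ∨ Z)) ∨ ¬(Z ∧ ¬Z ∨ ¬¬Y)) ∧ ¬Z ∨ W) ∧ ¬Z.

¬(W ∧ (¬((Z ∨ Z) ∧ (¬Y ∨ Z)) ∨ ¬(Z ∧ ¬Z ∨ ¬¬Y)) ∧ ¬Z ∨ W) ∧ ¬Z
= ¬(W ∧ (¬(Z ∨ Z ∧ ¬Y) ∨ ¬(Z ∧ ¬Z ∨ ¬¬Y)) ∧ ¬Z ∨ W) ∧ ¬Z   (distribution)
= ¬(W ∧ (¬(Z ∨ Z ∧ ¬Y) ∨ ¬¬¬Y) ∧ ¬Z ∨ W) ∧ ¬Z   (complement / identity)
= ¬(W ∧ (¬(Z ∨ Z ∧ ¬Y) ∨ ¬Y) ∧ ¬Z ∨ W) ∧ ¬Z   (double negation)
= ¬(W ∧ (¬Z ∨ ¬Y) ∧ ¬Z ∨ W) ∧ ¬Z   (absorption)
= ¬(W ∧ ¬Z ∨ W) ∧ ¬Z   (absorption)
= ¬W ∧ ¬Z   (absorption)

¬W ∧ ¬Z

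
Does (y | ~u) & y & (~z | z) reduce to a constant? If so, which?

no

(y | ~u) & y & (~z | z)
= (y | ~u) & y   [complement / identity]
= y   [absorption]
This depends on y, so it is not a constant.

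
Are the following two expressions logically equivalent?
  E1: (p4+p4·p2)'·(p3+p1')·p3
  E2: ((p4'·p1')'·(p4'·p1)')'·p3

E1: (p4+p4·p2)'·(p3+p1')·p3
    = p4'·(p3+p1')·p3   [absorption]
    = p4'·p3   [absorption]
E2: ((p4'·p1')'·(p4'·p1)')'·p3
    = (p4'·p1'+p4'·p1)·p3   [De Morgan]
    = p4'·p3   [distribution]
Both reduce to p4'·p3, so they are equivalent.

Yes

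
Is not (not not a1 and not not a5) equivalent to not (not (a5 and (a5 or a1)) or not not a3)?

E1: not (not not a1 and not not a5)
    = not a1 or not a5   (De Morgan)
E2: not (not (a5 and (a5 or a1)) or not not a3)
    = a5 and (a5 or a1) and not a3   (De Morgan)
    = a5 and not a3   (absorption)
These differ: at a1=0, a3=1, a5=0, E1 = 1 but E2 = 0.

No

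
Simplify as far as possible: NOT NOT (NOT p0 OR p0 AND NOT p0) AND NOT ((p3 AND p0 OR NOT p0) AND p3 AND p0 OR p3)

NOT NOT (NOT p0 OR p0 AND NOT p0) AND NOT ((p3 AND p0 OR NOT p0) AND p3 AND p0 OR p3)
= NOT NOT NOT p0 AND NOT ((p3 AND p0 OR NOT p0) AND p3 AND p0 OR p3)
= NOT NOT NOT p0 AND NOT (p3 AND p0 OR p3)
= NOT NOT NOT p0 AND NOT p3
= NOT p0 AND NOT p3

NOT p0 AND NOT p3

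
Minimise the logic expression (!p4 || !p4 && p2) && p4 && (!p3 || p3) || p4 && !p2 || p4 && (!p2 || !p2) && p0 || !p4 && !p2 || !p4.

(!p4 || !p4 && p2) && p4 && (!p3 || p3) || p4 && !p2 || p4 && (!p2 || !p2) && p0 || !p4 && !p2 || !p4
= !p4 && p4 && (!p3 || p3) || p4 && !p2 || p4 && (!p2 || !p2) && p0 || !p4 && !p2 || !p4   — absorption
= !p4 && p4 || p4 && !p2 || p4 && (!p2 || !p2) && p0 || !p4 && !p2 || !p4   — complement / identity
= !p4 && p4 || p4 && !p2 || p4 && !p2 && p0 || !p4 && !p2 || !p4   — idempotence
= p4 && !p2 || p4 && !p2 && p0 || !p4 && !p2 || !p4   — complement / identity
= p4 && !p2 || !p4 && !p2 || !p4   — absorption
= !p2 || !p4   — distribution

!p2 || !p4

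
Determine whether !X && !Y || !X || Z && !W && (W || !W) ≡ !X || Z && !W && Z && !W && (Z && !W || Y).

E1: !X && !Y || !X || Z && !W && (W || !W)
    = !X || Z && !W && (W || !W)   [absorption]
    = !X || Z && !W   [complement / identity]
E2: !X || Z && !W && Z && !W && (Z && !W || Y)
    = !X || Z && !W && (Z && !W || Y)   [idempotence]
    = !X || Z && !W   [absorption]
Both reduce to !X || Z && !W, so they are equivalent.

Yes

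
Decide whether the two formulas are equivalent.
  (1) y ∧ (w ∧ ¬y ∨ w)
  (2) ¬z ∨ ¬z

No

E1: y ∧ (w ∧ ¬y ∨ w)
    = y ∧ w   (absorption)
E2: ¬z ∨ ¬z
    = ¬z   (idempotence)
These differ: at w=0, y=0, z=0, E1 = 0 but E2 = 1.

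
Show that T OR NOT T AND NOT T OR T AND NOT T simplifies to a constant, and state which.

TRUE

T OR NOT T AND NOT T OR T AND NOT T
= T OR NOT T   — distribution
= TRUE   — complement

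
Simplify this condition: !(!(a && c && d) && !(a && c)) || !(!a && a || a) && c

!(!(a && c && d) && !(a && c)) || !(!a && a || a) && c
= a && c && d || a && c || !(!a && a || a) && c   (De Morgan)
= a && c && d || a && c || !a && c   (complement / identity)
= a && c || !a && c   (absorption)
= c   (distribution)

c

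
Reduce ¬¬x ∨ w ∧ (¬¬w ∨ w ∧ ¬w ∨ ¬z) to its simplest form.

x ∨ w

¬¬x ∨ w ∧ (¬¬w ∨ w ∧ ¬w ∨ ¬z)
= x ∨ w ∧ (¬¬w ∨ w ∧ ¬w ∨ ¬z)   (double negation)
= x ∨ w ∧ (¬¬w ∨ ¬z)   (complement / identity)
= x ∨ w ∧ (w ∨ ¬z)   (double negation)
= x ∨ w   (absorption)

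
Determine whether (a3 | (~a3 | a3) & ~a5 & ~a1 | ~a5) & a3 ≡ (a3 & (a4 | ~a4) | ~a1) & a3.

Yes

E1: (a3 | (~a3 | a3) & ~a5 & ~a1 | ~a5) & a3
    = (a3 | ~a5 & ~a1 | ~a5) & a3   [complement / identity]
    = (a3 | ~a5) & a3   [absorption]
    = a3   [absorption]
E2: (a3 & (a4 | ~a4) | ~a1) & a3
    = (a3 | ~a1) & a3   [complement / identity]
    = a3   [absorption]
Both reduce to a3, so they are equivalent.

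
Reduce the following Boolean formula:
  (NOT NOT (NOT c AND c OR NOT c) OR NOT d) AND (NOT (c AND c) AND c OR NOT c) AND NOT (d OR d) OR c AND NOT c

(NOT NOT (NOT c AND c OR NOT c) OR NOT d) AND (NOT (c AND c) AND c OR NOT c) AND NOT (d OR d) OR c AND NOT c
= (NOT NOT (NOT c AND c OR NOT c) OR NOT d) AND (NOT c AND c OR NOT c) AND NOT (d OR d) OR c AND NOT c
= (NOT c AND c OR NOT c OR NOT d) AND (NOT c AND c OR NOT c) AND NOT (d OR d) OR c AND NOT c
= (NOT c AND c OR NOT c) AND NOT (d OR d) OR c AND NOT c
= NOT c AND NOT (d OR d) OR c AND NOT c
= NOT c AND NOT (d OR d)
= NOT c AND NOT d

NOT c AND NOT d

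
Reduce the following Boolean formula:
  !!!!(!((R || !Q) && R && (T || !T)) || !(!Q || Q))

!!!!(!((R || !Q) && R && (T || !T)) || !(!Q || Q))
= !!(!((R || !Q) && R && (T || !T)) || !(!Q || Q))   (double negation)
= !!(!(R && (T || !T)) || !(!Q || Q))   (absorption)
= !!(!R || !(!Q || Q))   (complement / identity)
= !(R && (!Q || Q))   (De Morgan)
= !R   (complement / identity)

!R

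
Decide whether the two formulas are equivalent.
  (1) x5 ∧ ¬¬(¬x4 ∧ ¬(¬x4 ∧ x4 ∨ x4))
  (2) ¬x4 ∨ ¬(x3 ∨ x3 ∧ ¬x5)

No

E1: x5 ∧ ¬¬(¬x4 ∧ ¬(¬x4 ∧ x4 ∨ x4))
    = x5 ∧ ¬¬(¬x4 ∧ ¬x4)   (complement / identity)
    = x5 ∧ ¬x4 ∧ ¬x4   (double negation)
    = x5 ∧ ¬x4   (idempotence)
E2: ¬x4 ∨ ¬(x3 ∨ x3 ∧ ¬x5)
    = ¬x4 ∨ ¬x3   (absorption)
These differ: at x3=0, x4=0, x5=0, E1 = 0 but E2 = 1.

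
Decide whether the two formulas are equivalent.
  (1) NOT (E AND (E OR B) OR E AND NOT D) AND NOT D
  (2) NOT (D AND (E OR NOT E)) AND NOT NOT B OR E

No

E1: NOT (E AND (E OR B) OR E AND NOT D) AND NOT D
    = NOT (E OR E AND NOT D) AND NOT D   [absorption]
    = NOT E AND NOT D   [absorption]
E2: NOT (D AND (E OR NOT E)) AND NOT NOT B OR E
    = NOT D AND NOT NOT B OR E   [complement / identity]
    = NOT D AND B OR E   [double negation]
These differ: at B=0, D=1, E=1, E1 = 0 but E2 = 1.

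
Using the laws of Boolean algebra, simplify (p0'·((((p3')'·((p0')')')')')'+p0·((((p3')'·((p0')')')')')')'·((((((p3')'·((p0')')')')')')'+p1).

(p0'·((((p3')'·((p0')')')')')'+p0·((((p3')'·((p0')')')')')')'·((((((p3')'·((p0')')')')')')'+p1)
= (((((p3')'·((p0')')')')')')'·((((((p3')'·((p0')')')')')')'+p1)
= (((((p3')'·((p0')')')')')')'
= (((p3'+(p0')')')')'
= ((p3·p0')')'
= p3·p0'

p3·p0'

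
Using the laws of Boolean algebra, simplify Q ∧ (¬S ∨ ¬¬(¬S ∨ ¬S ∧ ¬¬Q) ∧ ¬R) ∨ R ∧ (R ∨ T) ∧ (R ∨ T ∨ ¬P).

Q ∧ (¬S ∨ ¬¬(¬S ∨ ¬S ∧ ¬¬Q) ∧ ¬R) ∨ R ∧ (R ∨ T) ∧ (R ∨ T ∨ ¬P)
= Q ∧ (¬S ∨ ¬¬(¬S ∨ ¬S ∧ Q) ∧ ¬R) ∨ R ∧ (R ∨ T) ∧ (R ∨ T ∨ ¬P)   — double negation
= Q ∧ (¬S ∨ ¬¬(¬S ∨ ¬S ∧ Q) ∧ ¬R) ∨ R ∧ (R ∨ T)   — absorption
= Q ∧ (¬S ∨ ¬¬¬S ∧ ¬R) ∨ R ∧ (R ∨ T)   — absorption
= Q ∧ (¬S ∨ ¬S ∧ ¬R) ∨ R ∧ (R ∨ T)   — double negation
= Q ∧ ¬S ∨ R ∧ (R ∨ T)   — absorption
= Q ∧ ¬S ∨ R   — absorption

Q ∧ ¬S ∨ R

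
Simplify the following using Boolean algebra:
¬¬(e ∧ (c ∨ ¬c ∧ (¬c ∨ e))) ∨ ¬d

¬¬(e ∧ (c ∨ ¬c ∧ (¬c ∨ e))) ∨ ¬d
= e ∧ (c ∨ ¬c ∧ (¬c ∨ e)) ∨ ¬d   (double negation)
= e ∧ (c ∨ ¬c) ∨ ¬d   (absorption)
= e ∨ ¬d   (complement / identity)

e ∨ ¬d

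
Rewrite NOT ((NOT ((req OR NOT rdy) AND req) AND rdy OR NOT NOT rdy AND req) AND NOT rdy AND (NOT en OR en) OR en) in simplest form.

NOT en

NOT ((NOT ((req OR NOT rdy) AND req) AND rdy OR NOT NOT rdy AND req) AND NOT rdy AND (NOT en OR en) OR en)
= NOT ((NOT ((req OR NOT rdy) AND req) AND rdy OR NOT NOT rdy AND req) AND NOT rdy OR en)
= NOT ((NOT ((req OR NOT rdy) AND req) AND rdy OR rdy AND req) AND NOT rdy OR en)
= NOT ((NOT req AND rdy OR rdy AND req) AND NOT rdy OR en)
= NOT (rdy AND NOT rdy OR en)
= NOT en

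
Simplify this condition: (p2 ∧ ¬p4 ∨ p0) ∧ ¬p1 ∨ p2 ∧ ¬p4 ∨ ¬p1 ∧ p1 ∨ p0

(p2 ∧ ¬p4 ∨ p0) ∧ ¬p1 ∨ p2 ∧ ¬p4 ∨ ¬p1 ∧ p1 ∨ p0
= (p2 ∧ ¬p4 ∨ p0) ∧ ¬p1 ∨ p2 ∧ ¬p4 ∨ p0   (complement / identity)
= p2 ∧ ¬p4 ∨ p0   (absorption)

p2 ∧ ¬p4 ∨ p0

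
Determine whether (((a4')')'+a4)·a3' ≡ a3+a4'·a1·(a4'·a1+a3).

E1: (((a4')')'+a4)·a3'
    = (a4'+a4)·a3'   — double negation
    = a3'   — complement / identity
E2: a3+a4'·a1·(a4'·a1+a3)
    = a3+a4'·a1   — absorption
These differ: at a1=0, a3=1, a4=1, E1 = 0 but E2 = 1.

No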